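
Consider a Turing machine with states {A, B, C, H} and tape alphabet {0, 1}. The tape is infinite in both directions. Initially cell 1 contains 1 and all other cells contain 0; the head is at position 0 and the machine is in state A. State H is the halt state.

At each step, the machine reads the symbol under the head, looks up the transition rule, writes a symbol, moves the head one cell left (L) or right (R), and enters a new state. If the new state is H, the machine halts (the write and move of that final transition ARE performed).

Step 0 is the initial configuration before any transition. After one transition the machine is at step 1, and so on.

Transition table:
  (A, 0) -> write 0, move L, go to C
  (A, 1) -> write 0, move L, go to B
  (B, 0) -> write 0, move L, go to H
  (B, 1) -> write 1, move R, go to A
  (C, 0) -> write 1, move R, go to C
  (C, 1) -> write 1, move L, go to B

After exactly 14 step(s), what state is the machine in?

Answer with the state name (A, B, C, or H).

Step 1: in state A at pos 0, read 0 -> (A,0)->write 0,move L,goto C. Now: state=C, head=-1, tape[-2..2]=00010 (head:  ^)
Step 2: in state C at pos -1, read 0 -> (C,0)->write 1,move R,goto C. Now: state=C, head=0, tape[-2..2]=01010 (head:   ^)
Step 3: in state C at pos 0, read 0 -> (C,0)->write 1,move R,goto C. Now: state=C, head=1, tape[-2..2]=01110 (head:    ^)
Step 4: in state C at pos 1, read 1 -> (C,1)->write 1,move L,goto B. Now: state=B, head=0, tape[-2..2]=01110 (head:   ^)
Step 5: in state B at pos 0, read 1 -> (B,1)->write 1,move R,goto A. Now: state=A, head=1, tape[-2..2]=01110 (head:    ^)
Step 6: in state A at pos 1, read 1 -> (A,1)->write 0,move L,goto B. Now: state=B, head=0, tape[-2..2]=01100 (head:   ^)
Step 7: in state B at pos 0, read 1 -> (B,1)->write 1,move R,goto A. Now: state=A, head=1, tape[-2..2]=01100 (head:    ^)
Step 8: in state A at pos 1, read 0 -> (A,0)->write 0,move L,goto C. Now: state=C, head=0, tape[-2..2]=01100 (head:   ^)
Step 9: in state C at pos 0, read 1 -> (C,1)->write 1,move L,goto B. Now: state=B, head=-1, tape[-2..2]=01100 (head:  ^)
Step 10: in state B at pos -1, read 1 -> (B,1)->write 1,move R,goto A. Now: state=A, head=0, tape[-2..2]=01100 (head:   ^)
Step 11: in state A at pos 0, read 1 -> (A,1)->write 0,move L,goto B. Now: state=B, head=-1, tape[-2..2]=01000 (head:  ^)
Step 12: in state B at pos -1, read 1 -> (B,1)->write 1,move R,goto A. Now: state=A, head=0, tape[-2..2]=01000 (head:   ^)
Step 13: in state A at pos 0, read 0 -> (A,0)->write 0,move L,goto C. Now: state=C, head=-1, tape[-2..2]=01000 (head:  ^)
Step 14: in state C at pos -1, read 1 -> (C,1)->write 1,move L,goto B. Now: state=B, head=-2, tape[-3..2]=001000 (head:  ^)

Answer: B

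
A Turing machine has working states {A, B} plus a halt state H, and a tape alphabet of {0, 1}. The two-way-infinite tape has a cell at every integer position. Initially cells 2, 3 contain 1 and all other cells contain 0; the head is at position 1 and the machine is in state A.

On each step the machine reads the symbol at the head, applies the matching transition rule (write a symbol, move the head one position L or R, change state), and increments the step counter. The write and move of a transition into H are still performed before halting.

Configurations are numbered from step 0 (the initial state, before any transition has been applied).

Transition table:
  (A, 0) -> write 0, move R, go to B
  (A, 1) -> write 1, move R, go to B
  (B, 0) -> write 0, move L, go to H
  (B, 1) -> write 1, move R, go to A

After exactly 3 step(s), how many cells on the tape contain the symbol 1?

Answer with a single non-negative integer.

Answer: 2

Derivation:
Step 1: in state A at pos 1, read 0 -> (A,0)->write 0,move R,goto B. Now: state=B, head=2, tape[0..4]=00110 (head:   ^)
Step 2: in state B at pos 2, read 1 -> (B,1)->write 1,move R,goto A. Now: state=A, head=3, tape[0..4]=00110 (head:    ^)
Step 3: in state A at pos 3, read 1 -> (A,1)->write 1,move R,goto B. Now: state=B, head=4, tape[0..5]=001100 (head:     ^)
Cells containing 1 after step 3: {2, 3} -> 2 cell(s)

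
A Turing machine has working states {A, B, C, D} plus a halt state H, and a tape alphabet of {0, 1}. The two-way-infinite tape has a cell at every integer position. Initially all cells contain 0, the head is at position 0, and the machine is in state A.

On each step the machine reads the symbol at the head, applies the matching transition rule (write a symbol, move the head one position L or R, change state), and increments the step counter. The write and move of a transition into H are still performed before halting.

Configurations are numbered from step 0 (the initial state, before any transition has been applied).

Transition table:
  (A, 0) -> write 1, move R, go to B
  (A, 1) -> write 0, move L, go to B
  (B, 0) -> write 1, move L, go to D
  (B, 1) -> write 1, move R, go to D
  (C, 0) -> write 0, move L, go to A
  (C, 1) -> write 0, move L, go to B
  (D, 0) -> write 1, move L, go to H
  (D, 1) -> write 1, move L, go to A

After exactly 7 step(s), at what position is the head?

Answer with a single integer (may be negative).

Answer: -1

Derivation:
Step 1: in state A at pos 0, read 0 -> (A,0)->write 1,move R,goto B. Now: state=B, head=1, tape[-1..2]=0100 (head:   ^)
Step 2: in state B at pos 1, read 0 -> (B,0)->write 1,move L,goto D. Now: state=D, head=0, tape[-1..2]=0110 (head:  ^)
Step 3: in state D at pos 0, read 1 -> (D,1)->write 1,move L,goto A. Now: state=A, head=-1, tape[-2..2]=00110 (head:  ^)
Step 4: in state A at pos -1, read 0 -> (A,0)->write 1,move R,goto B. Now: state=B, head=0, tape[-2..2]=01110 (head:   ^)
Step 5: in state B at pos 0, read 1 -> (B,1)->write 1,move R,goto D. Now: state=D, head=1, tape[-2..2]=01110 (head:    ^)
Step 6: in state D at pos 1, read 1 -> (D,1)->write 1,move L,goto A. Now: state=A, head=0, tape[-2..2]=01110 (head:   ^)
Step 7: in state A at pos 0, read 1 -> (A,1)->write 0,move L,goto B. Now: state=B, head=-1, tape[-2..2]=01010 (head:  ^)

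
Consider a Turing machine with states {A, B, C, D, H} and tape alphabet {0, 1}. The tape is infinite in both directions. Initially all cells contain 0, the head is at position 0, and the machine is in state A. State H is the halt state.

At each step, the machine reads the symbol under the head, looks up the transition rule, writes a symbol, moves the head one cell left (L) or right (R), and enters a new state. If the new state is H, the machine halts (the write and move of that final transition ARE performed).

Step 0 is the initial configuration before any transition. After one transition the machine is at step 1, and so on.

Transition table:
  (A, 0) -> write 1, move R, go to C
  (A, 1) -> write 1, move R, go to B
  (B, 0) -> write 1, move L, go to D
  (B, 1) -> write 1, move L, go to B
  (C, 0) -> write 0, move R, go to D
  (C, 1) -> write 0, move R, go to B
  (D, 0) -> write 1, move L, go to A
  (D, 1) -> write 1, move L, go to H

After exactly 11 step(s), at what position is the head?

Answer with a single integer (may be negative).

Step 1: in state A at pos 0, read 0 -> (A,0)->write 1,move R,goto C. Now: state=C, head=1, tape[-1..2]=0100 (head:   ^)
Step 2: in state C at pos 1, read 0 -> (C,0)->write 0,move R,goto D. Now: state=D, head=2, tape[-1..3]=01000 (head:    ^)
Step 3: in state D at pos 2, read 0 -> (D,0)->write 1,move L,goto A. Now: state=A, head=1, tape[-1..3]=01010 (head:   ^)
Step 4: in state A at pos 1, read 0 -> (A,0)->write 1,move R,goto C. Now: state=C, head=2, tape[-1..3]=01110 (head:    ^)
Step 5: in state C at pos 2, read 1 -> (C,1)->write 0,move R,goto B. Now: state=B, head=3, tape[-1..4]=011000 (head:     ^)
Step 6: in state B at pos 3, read 0 -> (B,0)->write 1,move L,goto D. Now: state=D, head=2, tape[-1..4]=011010 (head:    ^)
Step 7: in state D at pos 2, read 0 -> (D,0)->write 1,move L,goto A. Now: state=A, head=1, tape[-1..4]=011110 (head:   ^)
Step 8: in state A at pos 1, read 1 -> (A,1)->write 1,move R,goto B. Now: state=B, head=2, tape[-1..4]=011110 (head:    ^)
Step 9: in state B at pos 2, read 1 -> (B,1)->write 1,move L,goto B. Now: state=B, head=1, tape[-1..4]=011110 (head:   ^)
Step 10: in state B at pos 1, read 1 -> (B,1)->write 1,move L,goto B. Now: state=B, head=0, tape[-1..4]=011110 (head:  ^)
Step 11: in state B at pos 0, read 1 -> (B,1)->write 1,move L,goto B. Now: state=B, head=-1, tape[-2..4]=0011110 (head:  ^)

Answer: -1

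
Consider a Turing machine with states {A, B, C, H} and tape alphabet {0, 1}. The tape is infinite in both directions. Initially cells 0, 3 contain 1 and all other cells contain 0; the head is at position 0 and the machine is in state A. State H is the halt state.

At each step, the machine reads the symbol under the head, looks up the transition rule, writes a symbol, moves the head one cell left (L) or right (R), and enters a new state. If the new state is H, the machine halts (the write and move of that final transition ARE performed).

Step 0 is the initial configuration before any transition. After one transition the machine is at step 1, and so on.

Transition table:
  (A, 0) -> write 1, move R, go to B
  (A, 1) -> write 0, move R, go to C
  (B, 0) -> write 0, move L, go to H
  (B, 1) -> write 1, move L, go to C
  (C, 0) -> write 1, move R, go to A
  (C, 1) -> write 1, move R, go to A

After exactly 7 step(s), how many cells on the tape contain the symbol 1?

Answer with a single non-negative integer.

Step 1: in state A at pos 0, read 1 -> (A,1)->write 0,move R,goto C. Now: state=C, head=1, tape[-1..4]=000010 (head:   ^)
Step 2: in state C at pos 1, read 0 -> (C,0)->write 1,move R,goto A. Now: state=A, head=2, tape[-1..4]=001010 (head:    ^)
Step 3: in state A at pos 2, read 0 -> (A,0)->write 1,move R,goto B. Now: state=B, head=3, tape[-1..4]=001110 (head:     ^)
Step 4: in state B at pos 3, read 1 -> (B,1)->write 1,move L,goto C. Now: state=C, head=2, tape[-1..4]=001110 (head:    ^)
Step 5: in state C at pos 2, read 1 -> (C,1)->write 1,move R,goto A. Now: state=A, head=3, tape[-1..4]=001110 (head:     ^)
Step 6: in state A at pos 3, read 1 -> (A,1)->write 0,move R,goto C. Now: state=C, head=4, tape[-1..5]=0011000 (head:      ^)
Step 7: in state C at pos 4, read 0 -> (C,0)->write 1,move R,goto A. Now: state=A, head=5, tape[-1..6]=00110100 (head:       ^)
Cells containing 1 after step 7: {1, 2, 4} -> 3 cell(s)

Answer: 3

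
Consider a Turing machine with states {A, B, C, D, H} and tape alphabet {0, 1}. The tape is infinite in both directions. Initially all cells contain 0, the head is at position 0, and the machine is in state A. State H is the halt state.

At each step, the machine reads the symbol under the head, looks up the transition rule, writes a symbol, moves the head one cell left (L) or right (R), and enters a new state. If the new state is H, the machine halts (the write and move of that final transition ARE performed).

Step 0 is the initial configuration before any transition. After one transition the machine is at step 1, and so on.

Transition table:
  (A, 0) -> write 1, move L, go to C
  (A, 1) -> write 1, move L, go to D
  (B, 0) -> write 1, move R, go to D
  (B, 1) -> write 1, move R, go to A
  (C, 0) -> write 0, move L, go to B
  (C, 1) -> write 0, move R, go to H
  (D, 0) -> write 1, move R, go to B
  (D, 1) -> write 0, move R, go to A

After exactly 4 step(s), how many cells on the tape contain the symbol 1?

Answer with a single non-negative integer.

Step 1: in state A at pos 0, read 0 -> (A,0)->write 1,move L,goto C. Now: state=C, head=-1, tape[-2..1]=0010 (head:  ^)
Step 2: in state C at pos -1, read 0 -> (C,0)->write 0,move L,goto B. Now: state=B, head=-2, tape[-3..1]=00010 (head:  ^)
Step 3: in state B at pos -2, read 0 -> (B,0)->write 1,move R,goto D. Now: state=D, head=-1, tape[-3..1]=01010 (head:   ^)
Step 4: in state D at pos -1, read 0 -> (D,0)->write 1,move R,goto B. Now: state=B, head=0, tape[-3..1]=01110 (head:    ^)
Cells containing 1 after step 4: {-2, -1, 0} -> 3 cell(s)

Answer: 3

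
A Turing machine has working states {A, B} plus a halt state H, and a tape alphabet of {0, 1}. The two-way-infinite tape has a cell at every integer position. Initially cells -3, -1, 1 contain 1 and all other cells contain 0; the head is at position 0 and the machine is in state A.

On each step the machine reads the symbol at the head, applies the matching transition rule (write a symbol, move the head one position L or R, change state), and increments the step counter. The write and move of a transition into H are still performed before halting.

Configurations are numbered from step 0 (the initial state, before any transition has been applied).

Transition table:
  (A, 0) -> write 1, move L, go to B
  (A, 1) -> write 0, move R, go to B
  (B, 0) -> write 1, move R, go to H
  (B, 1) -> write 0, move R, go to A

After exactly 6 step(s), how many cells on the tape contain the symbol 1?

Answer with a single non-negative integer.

Answer: 3

Derivation:
Step 1: in state A at pos 0, read 0 -> (A,0)->write 1,move L,goto B. Now: state=B, head=-1, tape[-4..2]=0101110 (head:    ^)
Step 2: in state B at pos -1, read 1 -> (B,1)->write 0,move R,goto A. Now: state=A, head=0, tape[-4..2]=0100110 (head:     ^)
Step 3: in state A at pos 0, read 1 -> (A,1)->write 0,move R,goto B. Now: state=B, head=1, tape[-4..2]=0100010 (head:      ^)
Step 4: in state B at pos 1, read 1 -> (B,1)->write 0,move R,goto A. Now: state=A, head=2, tape[-4..3]=01000000 (head:       ^)
Step 5: in state A at pos 2, read 0 -> (A,0)->write 1,move L,goto B. Now: state=B, head=1, tape[-4..3]=01000010 (head:      ^)
Step 6: in state B at pos 1, read 0 -> (B,0)->write 1,move R,goto H. Now: state=H, head=2, tape[-4..3]=01000110 (head:       ^)
Cells containing 1 after step 6: {-3, 1, 2} -> 3 cell(s)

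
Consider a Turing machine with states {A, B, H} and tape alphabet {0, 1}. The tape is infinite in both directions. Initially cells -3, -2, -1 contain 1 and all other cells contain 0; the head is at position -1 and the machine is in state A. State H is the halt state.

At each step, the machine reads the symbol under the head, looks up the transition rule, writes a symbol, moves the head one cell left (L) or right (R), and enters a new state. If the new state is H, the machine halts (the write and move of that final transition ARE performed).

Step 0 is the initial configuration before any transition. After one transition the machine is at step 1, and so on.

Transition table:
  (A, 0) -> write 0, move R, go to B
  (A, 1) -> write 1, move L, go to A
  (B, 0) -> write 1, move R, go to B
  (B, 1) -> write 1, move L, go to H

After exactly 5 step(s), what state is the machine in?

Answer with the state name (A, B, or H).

Answer: H

Derivation:
Step 1: in state A at pos -1, read 1 -> (A,1)->write 1,move L,goto A. Now: state=A, head=-2, tape[-4..0]=01110 (head:   ^)
Step 2: in state A at pos -2, read 1 -> (A,1)->write 1,move L,goto A. Now: state=A, head=-3, tape[-4..0]=01110 (head:  ^)
Step 3: in state A at pos -3, read 1 -> (A,1)->write 1,move L,goto A. Now: state=A, head=-4, tape[-5..0]=001110 (head:  ^)
Step 4: in state A at pos -4, read 0 -> (A,0)->write 0,move R,goto B. Now: state=B, head=-3, tape[-5..0]=001110 (head:   ^)
Step 5: in state B at pos -3, read 1 -> (B,1)->write 1,move L,goto H. Now: state=H, head=-4, tape[-5..0]=001110 (head:  ^)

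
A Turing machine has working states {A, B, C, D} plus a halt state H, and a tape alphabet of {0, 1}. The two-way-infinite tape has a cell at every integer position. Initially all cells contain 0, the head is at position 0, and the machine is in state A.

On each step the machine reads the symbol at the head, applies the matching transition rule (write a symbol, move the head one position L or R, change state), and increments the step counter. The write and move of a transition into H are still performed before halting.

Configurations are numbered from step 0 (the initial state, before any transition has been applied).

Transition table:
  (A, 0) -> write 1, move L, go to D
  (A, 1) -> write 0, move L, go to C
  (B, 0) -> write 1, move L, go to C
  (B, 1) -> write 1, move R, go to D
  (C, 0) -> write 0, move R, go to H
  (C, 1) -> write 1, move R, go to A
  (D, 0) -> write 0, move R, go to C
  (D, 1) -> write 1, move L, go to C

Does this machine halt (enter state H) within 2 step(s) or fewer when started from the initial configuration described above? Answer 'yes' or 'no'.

Answer: no

Derivation:
Step 1: in state A at pos 0, read 0 -> (A,0)->write 1,move L,goto D. Now: state=D, head=-1, tape[-2..1]=0010 (head:  ^)
Step 2: in state D at pos -1, read 0 -> (D,0)->write 0,move R,goto C. Now: state=C, head=0, tape[-2..1]=0010 (head:   ^)
After 2 step(s): state = C (not H) -> not halted within 2 -> no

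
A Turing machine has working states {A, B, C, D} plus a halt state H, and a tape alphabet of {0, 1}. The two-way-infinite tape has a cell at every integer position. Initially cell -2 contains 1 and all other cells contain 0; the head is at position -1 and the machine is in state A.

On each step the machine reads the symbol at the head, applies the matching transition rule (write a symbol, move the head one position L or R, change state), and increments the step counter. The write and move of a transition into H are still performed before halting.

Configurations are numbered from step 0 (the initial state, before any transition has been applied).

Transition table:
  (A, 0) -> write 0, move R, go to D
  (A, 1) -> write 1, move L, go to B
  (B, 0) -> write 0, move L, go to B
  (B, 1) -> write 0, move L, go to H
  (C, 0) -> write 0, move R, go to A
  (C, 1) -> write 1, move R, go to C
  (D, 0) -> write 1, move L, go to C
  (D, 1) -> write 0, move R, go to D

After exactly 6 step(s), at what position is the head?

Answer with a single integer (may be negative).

Answer: -3

Derivation:
Step 1: in state A at pos -1, read 0 -> (A,0)->write 0,move R,goto D. Now: state=D, head=0, tape[-3..1]=01000 (head:    ^)
Step 2: in state D at pos 0, read 0 -> (D,0)->write 1,move L,goto C. Now: state=C, head=-1, tape[-3..1]=01010 (head:   ^)
Step 3: in state C at pos -1, read 0 -> (C,0)->write 0,move R,goto A. Now: state=A, head=0, tape[-3..1]=01010 (head:    ^)
Step 4: in state A at pos 0, read 1 -> (A,1)->write 1,move L,goto B. Now: state=B, head=-1, tape[-3..1]=01010 (head:   ^)
Step 5: in state B at pos -1, read 0 -> (B,0)->write 0,move L,goto B. Now: state=B, head=-2, tape[-3..1]=01010 (head:  ^)
Step 6: in state B at pos -2, read 1 -> (B,1)->write 0,move L,goto H. Now: state=H, head=-3, tape[-4..1]=000010 (head:  ^)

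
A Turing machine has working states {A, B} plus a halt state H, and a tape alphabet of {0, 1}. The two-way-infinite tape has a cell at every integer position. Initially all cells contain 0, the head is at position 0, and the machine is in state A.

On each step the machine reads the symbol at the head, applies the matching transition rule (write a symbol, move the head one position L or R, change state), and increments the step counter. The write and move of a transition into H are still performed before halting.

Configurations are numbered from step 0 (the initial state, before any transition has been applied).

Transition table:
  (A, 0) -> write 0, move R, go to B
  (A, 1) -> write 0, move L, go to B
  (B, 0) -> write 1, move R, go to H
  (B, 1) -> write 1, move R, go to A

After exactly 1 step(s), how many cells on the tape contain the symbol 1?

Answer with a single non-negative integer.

Answer: 0

Derivation:
Step 1: in state A at pos 0, read 0 -> (A,0)->write 0,move R,goto B. Now: state=B, head=1, tape[-1..2]=0000 (head:   ^)
No cell contains 1 after step 1 -> 0 cell(s)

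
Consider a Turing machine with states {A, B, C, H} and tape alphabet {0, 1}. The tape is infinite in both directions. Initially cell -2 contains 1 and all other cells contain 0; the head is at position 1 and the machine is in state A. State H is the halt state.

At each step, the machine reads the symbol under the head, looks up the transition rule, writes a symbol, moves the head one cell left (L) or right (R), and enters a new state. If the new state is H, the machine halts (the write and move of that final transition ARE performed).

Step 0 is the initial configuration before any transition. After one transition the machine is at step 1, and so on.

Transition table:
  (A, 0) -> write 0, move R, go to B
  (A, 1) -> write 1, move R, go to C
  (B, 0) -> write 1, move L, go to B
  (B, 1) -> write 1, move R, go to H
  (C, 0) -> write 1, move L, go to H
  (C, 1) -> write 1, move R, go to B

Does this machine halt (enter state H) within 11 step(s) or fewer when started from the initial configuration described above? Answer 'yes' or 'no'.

Answer: yes

Derivation:
Step 1: in state A at pos 1, read 0 -> (A,0)->write 0,move R,goto B. Now: state=B, head=2, tape[-3..3]=0100000 (head:      ^)
Step 2: in state B at pos 2, read 0 -> (B,0)->write 1,move L,goto B. Now: state=B, head=1, tape[-3..3]=0100010 (head:     ^)
Step 3: in state B at pos 1, read 0 -> (B,0)->write 1,move L,goto B. Now: state=B, head=0, tape[-3..3]=0100110 (head:    ^)
Step 4: in state B at pos 0, read 0 -> (B,0)->write 1,move L,goto B. Now: state=B, head=-1, tape[-3..3]=0101110 (head:   ^)
Step 5: in state B at pos -1, read 0 -> (B,0)->write 1,move L,goto B. Now: state=B, head=-2, tape[-3..3]=0111110 (head:  ^)
Step 6: in state B at pos -2, read 1 -> (B,1)->write 1,move R,goto H. Now: state=H, head=-1, tape[-3..3]=0111110 (head:   ^)
State H reached at step 6; 6 <= 11 -> yes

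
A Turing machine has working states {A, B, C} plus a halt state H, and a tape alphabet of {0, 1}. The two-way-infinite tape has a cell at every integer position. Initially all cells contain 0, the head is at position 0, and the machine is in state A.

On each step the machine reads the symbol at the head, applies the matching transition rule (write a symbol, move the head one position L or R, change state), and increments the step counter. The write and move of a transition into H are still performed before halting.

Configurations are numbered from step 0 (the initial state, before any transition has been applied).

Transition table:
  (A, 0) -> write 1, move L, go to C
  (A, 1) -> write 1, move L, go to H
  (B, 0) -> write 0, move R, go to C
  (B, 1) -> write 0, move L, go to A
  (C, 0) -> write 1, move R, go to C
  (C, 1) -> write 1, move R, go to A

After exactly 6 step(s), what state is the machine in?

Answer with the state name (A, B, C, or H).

Answer: H

Derivation:
Step 1: in state A at pos 0, read 0 -> (A,0)->write 1,move L,goto C. Now: state=C, head=-1, tape[-2..1]=0010 (head:  ^)
Step 2: in state C at pos -1, read 0 -> (C,0)->write 1,move R,goto C. Now: state=C, head=0, tape[-2..1]=0110 (head:   ^)
Step 3: in state C at pos 0, read 1 -> (C,1)->write 1,move R,goto A. Now: state=A, head=1, tape[-2..2]=01100 (head:    ^)
Step 4: in state A at pos 1, read 0 -> (A,0)->write 1,move L,goto C. Now: state=C, head=0, tape[-2..2]=01110 (head:   ^)
Step 5: in state C at pos 0, read 1 -> (C,1)->write 1,move R,goto A. Now: state=A, head=1, tape[-2..2]=01110 (head:    ^)
Step 6: in state A at pos 1, read 1 -> (A,1)->write 1,move L,goto H. Now: state=H, head=0, tape[-2..2]=01110 (head:   ^)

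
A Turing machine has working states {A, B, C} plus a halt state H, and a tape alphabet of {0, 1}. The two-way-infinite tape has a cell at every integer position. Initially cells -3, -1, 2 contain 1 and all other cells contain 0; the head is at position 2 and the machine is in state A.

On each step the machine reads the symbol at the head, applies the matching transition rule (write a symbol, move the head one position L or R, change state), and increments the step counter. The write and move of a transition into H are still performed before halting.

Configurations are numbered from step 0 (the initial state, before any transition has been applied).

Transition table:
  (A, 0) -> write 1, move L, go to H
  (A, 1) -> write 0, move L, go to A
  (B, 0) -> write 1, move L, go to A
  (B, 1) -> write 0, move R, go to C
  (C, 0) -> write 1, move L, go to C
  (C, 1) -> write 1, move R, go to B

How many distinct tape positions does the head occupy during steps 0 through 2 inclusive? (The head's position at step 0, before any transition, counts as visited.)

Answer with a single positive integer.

Step 1: in state A at pos 2, read 1 -> (A,1)->write 0,move L,goto A. Now: state=A, head=1, tape[-4..3]=01010000 (head:      ^)
Step 2: in state A at pos 1, read 0 -> (A,0)->write 1,move L,goto H. Now: state=H, head=0, tape[-4..3]=01010100 (head:     ^)
Head positions at steps 0..2: starting at 2, distinct positions visited = {0, 1, 2} -> 3 position(s)

Answer: 3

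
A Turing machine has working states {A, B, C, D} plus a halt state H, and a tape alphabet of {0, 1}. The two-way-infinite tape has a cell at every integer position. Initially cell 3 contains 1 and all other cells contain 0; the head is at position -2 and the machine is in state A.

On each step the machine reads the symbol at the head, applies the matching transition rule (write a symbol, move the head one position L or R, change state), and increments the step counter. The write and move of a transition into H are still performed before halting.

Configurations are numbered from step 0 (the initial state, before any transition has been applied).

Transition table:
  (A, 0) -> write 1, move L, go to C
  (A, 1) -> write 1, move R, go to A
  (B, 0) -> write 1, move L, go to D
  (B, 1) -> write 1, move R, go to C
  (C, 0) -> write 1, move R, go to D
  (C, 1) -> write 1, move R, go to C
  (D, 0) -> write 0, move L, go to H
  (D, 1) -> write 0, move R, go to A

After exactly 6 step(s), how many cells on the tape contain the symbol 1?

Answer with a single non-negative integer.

Answer: 3

Derivation:
Step 1: in state A at pos -2, read 0 -> (A,0)->write 1,move L,goto C. Now: state=C, head=-3, tape[-4..4]=001000010 (head:  ^)
Step 2: in state C at pos -3, read 0 -> (C,0)->write 1,move R,goto D. Now: state=D, head=-2, tape[-4..4]=011000010 (head:   ^)
Step 3: in state D at pos -2, read 1 -> (D,1)->write 0,move R,goto A. Now: state=A, head=-1, tape[-4..4]=010000010 (head:    ^)
Step 4: in state A at pos -1, read 0 -> (A,0)->write 1,move L,goto C. Now: state=C, head=-2, tape[-4..4]=010100010 (head:   ^)
Step 5: in state C at pos -2, read 0 -> (C,0)->write 1,move R,goto D. Now: state=D, head=-1, tape[-4..4]=011100010 (head:    ^)
Step 6: in state D at pos -1, read 1 -> (D,1)->write 0,move R,goto A. Now: state=A, head=0, tape[-4..4]=011000010 (head:     ^)
Cells containing 1 after step 6: {-3, -2, 3} -> 3 cell(s)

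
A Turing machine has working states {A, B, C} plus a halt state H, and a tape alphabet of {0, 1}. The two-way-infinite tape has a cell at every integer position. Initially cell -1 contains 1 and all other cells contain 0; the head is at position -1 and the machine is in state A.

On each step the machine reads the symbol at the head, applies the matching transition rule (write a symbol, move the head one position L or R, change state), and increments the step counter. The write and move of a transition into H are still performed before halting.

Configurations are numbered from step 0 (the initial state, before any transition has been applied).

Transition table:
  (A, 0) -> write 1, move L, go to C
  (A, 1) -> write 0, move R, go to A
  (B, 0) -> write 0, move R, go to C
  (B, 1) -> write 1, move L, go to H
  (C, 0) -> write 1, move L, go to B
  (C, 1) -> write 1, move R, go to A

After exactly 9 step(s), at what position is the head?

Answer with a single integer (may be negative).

Step 1: in state A at pos -1, read 1 -> (A,1)->write 0,move R,goto A. Now: state=A, head=0, tape[-2..1]=0000 (head:   ^)
Step 2: in state A at pos 0, read 0 -> (A,0)->write 1,move L,goto C. Now: state=C, head=-1, tape[-2..1]=0010 (head:  ^)
Step 3: in state C at pos -1, read 0 -> (C,0)->write 1,move L,goto B. Now: state=B, head=-2, tape[-3..1]=00110 (head:  ^)
Step 4: in state B at pos -2, read 0 -> (B,0)->write 0,move R,goto C. Now: state=C, head=-1, tape[-3..1]=00110 (head:   ^)
Step 5: in state C at pos -1, read 1 -> (C,1)->write 1,move R,goto A. Now: state=A, head=0, tape[-3..1]=00110 (head:    ^)
Step 6: in state A at pos 0, read 1 -> (A,1)->write 0,move R,goto A. Now: state=A, head=1, tape[-3..2]=001000 (head:     ^)
Step 7: in state A at pos 1, read 0 -> (A,0)->write 1,move L,goto C. Now: state=C, head=0, tape[-3..2]=001010 (head:    ^)
Step 8: in state C at pos 0, read 0 -> (C,0)->write 1,move L,goto B. Now: state=B, head=-1, tape[-3..2]=001110 (head:   ^)
Step 9: in state B at pos -1, read 1 -> (B,1)->write 1,move L,goto H. Now: state=H, head=-2, tape[-3..2]=001110 (head:  ^)

Answer: -2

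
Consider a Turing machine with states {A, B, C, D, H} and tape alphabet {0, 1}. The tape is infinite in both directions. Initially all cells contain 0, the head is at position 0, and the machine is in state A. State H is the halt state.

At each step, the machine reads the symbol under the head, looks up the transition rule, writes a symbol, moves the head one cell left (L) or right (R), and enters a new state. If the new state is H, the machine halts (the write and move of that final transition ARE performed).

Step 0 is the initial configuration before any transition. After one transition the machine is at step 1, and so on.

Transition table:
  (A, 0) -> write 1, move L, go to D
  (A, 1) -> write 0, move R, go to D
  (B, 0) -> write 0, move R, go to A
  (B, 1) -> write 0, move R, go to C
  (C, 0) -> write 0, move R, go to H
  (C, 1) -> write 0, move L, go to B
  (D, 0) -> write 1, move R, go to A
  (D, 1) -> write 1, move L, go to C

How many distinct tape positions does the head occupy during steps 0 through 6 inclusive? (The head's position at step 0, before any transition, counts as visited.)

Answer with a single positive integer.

Step 1: in state A at pos 0, read 0 -> (A,0)->write 1,move L,goto D. Now: state=D, head=-1, tape[-2..1]=0010 (head:  ^)
Step 2: in state D at pos -1, read 0 -> (D,0)->write 1,move R,goto A. Now: state=A, head=0, tape[-2..1]=0110 (head:   ^)
Step 3: in state A at pos 0, read 1 -> (A,1)->write 0,move R,goto D. Now: state=D, head=1, tape[-2..2]=01000 (head:    ^)
Step 4: in state D at pos 1, read 0 -> (D,0)->write 1,move R,goto A. Now: state=A, head=2, tape[-2..3]=010100 (head:     ^)
Step 5: in state A at pos 2, read 0 -> (A,0)->write 1,move L,goto D. Now: state=D, head=1, tape[-2..3]=010110 (head:    ^)
Step 6: in state D at pos 1, read 1 -> (D,1)->write 1,move L,goto C. Now: state=C, head=0, tape[-2..3]=010110 (head:   ^)
Head positions at steps 0..6: starting at 0, distinct positions visited = {-1, 0, 1, 2} -> 4 position(s)

Answer: 4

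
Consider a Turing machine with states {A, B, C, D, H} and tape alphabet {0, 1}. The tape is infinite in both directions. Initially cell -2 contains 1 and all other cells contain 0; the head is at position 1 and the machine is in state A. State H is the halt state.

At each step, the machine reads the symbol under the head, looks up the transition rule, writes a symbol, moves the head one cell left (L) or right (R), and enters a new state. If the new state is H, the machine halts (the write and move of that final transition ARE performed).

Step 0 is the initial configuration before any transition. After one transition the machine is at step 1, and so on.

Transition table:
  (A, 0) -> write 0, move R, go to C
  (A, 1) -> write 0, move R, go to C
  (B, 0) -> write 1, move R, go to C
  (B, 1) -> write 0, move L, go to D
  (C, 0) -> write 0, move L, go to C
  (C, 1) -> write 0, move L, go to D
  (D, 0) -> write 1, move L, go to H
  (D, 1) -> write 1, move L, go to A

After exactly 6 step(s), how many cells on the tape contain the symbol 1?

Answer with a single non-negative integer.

Step 1: in state A at pos 1, read 0 -> (A,0)->write 0,move R,goto C. Now: state=C, head=2, tape[-3..3]=0100000 (head:      ^)
Step 2: in state C at pos 2, read 0 -> (C,0)->write 0,move L,goto C. Now: state=C, head=1, tape[-3..3]=0100000 (head:     ^)
Step 3: in state C at pos 1, read 0 -> (C,0)->write 0,move L,goto C. Now: state=C, head=0, tape[-3..3]=0100000 (head:    ^)
Step 4: in state C at pos 0, read 0 -> (C,0)->write 0,move L,goto C. Now: state=C, head=-1, tape[-3..3]=0100000 (head:   ^)
Step 5: in state C at pos -1, read 0 -> (C,0)->write 0,move L,goto C. Now: state=C, head=-2, tape[-3..3]=0100000 (head:  ^)
Step 6: in state C at pos -2, read 1 -> (C,1)->write 0,move L,goto D. Now: state=D, head=-3, tape[-4..3]=00000000 (head:  ^)
No cell contains 1 after step 6 -> 0 cell(s)

Answer: 0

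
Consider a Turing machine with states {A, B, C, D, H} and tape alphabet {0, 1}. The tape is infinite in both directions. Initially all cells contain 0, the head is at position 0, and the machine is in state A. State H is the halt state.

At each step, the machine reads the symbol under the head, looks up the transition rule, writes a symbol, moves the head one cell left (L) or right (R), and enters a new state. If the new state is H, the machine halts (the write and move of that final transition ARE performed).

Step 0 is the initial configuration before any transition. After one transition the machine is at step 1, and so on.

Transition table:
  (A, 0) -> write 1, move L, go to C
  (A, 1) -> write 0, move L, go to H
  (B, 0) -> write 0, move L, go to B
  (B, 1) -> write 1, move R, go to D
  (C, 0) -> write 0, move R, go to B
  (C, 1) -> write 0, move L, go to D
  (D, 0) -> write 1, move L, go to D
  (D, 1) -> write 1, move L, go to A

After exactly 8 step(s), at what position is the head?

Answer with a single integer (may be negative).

Step 1: in state A at pos 0, read 0 -> (A,0)->write 1,move L,goto C. Now: state=C, head=-1, tape[-2..1]=0010 (head:  ^)
Step 2: in state C at pos -1, read 0 -> (C,0)->write 0,move R,goto B. Now: state=B, head=0, tape[-2..1]=0010 (head:   ^)
Step 3: in state B at pos 0, read 1 -> (B,1)->write 1,move R,goto D. Now: state=D, head=1, tape[-2..2]=00100 (head:    ^)
Step 4: in state D at pos 1, read 0 -> (D,0)->write 1,move L,goto D. Now: state=D, head=0, tape[-2..2]=00110 (head:   ^)
Step 5: in state D at pos 0, read 1 -> (D,1)->write 1,move L,goto A. Now: state=A, head=-1, tape[-2..2]=00110 (head:  ^)
Step 6: in state A at pos -1, read 0 -> (A,0)->write 1,move L,goto C. Now: state=C, head=-2, tape[-3..2]=001110 (head:  ^)
Step 7: in state C at pos -2, read 0 -> (C,0)->write 0,move R,goto B. Now: state=B, head=-1, tape[-3..2]=001110 (head:   ^)
Step 8: in state B at pos -1, read 1 -> (B,1)->write 1,move R,goto D. Now: state=D, head=0, tape[-3..2]=001110 (head:    ^)

Answer: 0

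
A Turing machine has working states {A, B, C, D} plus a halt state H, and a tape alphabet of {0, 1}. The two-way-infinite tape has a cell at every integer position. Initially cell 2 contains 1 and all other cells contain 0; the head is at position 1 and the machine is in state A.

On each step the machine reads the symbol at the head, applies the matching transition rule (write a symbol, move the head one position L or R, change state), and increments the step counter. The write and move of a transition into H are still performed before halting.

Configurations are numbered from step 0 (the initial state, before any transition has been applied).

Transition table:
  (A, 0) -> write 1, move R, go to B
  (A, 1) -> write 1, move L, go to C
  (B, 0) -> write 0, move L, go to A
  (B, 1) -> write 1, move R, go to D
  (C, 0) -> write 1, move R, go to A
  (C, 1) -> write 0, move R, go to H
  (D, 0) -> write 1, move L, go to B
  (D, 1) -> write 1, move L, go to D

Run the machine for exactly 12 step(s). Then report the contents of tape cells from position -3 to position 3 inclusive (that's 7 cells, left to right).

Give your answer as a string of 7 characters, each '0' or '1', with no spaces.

Step 1: in state A at pos 1, read 0 -> (A,0)->write 1,move R,goto B. Now: state=B, head=2, tape[0..3]=0110 (head:   ^)
Step 2: in state B at pos 2, read 1 -> (B,1)->write 1,move R,goto D. Now: state=D, head=3, tape[0..4]=01100 (head:    ^)
Step 3: in state D at pos 3, read 0 -> (D,0)->write 1,move L,goto B. Now: state=B, head=2, tape[0..4]=01110 (head:   ^)
Step 4: in state B at pos 2, read 1 -> (B,1)->write 1,move R,goto D. Now: state=D, head=3, tape[0..4]=01110 (head:    ^)
Step 5: in state D at pos 3, read 1 -> (D,1)->write 1,move L,goto D. Now: state=D, head=2, tape[0..4]=01110 (head:   ^)
Step 6: in state D at pos 2, read 1 -> (D,1)->write 1,move L,goto D. Now: state=D, head=1, tape[0..4]=01110 (head:  ^)
Step 7: in state D at pos 1, read 1 -> (D,1)->write 1,move L,goto D. Now: state=D, head=0, tape[-1..4]=001110 (head:  ^)
Step 8: in state D at pos 0, read 0 -> (D,0)->write 1,move L,goto B. Now: state=B, head=-1, tape[-2..4]=0011110 (head:  ^)
Step 9: in state B at pos -1, read 0 -> (B,0)->write 0,move L,goto A. Now: state=A, head=-2, tape[-3..4]=00011110 (head:  ^)
Step 10: in state A at pos -2, read 0 -> (A,0)->write 1,move R,goto B. Now: state=B, head=-1, tape[-3..4]=01011110 (head:   ^)
Step 11: in state B at pos -1, read 0 -> (B,0)->write 0,move L,goto A. Now: state=A, head=-2, tape[-3..4]=01011110 (head:  ^)
Step 12: in state A at pos -2, read 1 -> (A,1)->write 1,move L,goto C. Now: state=C, head=-3, tape[-4..4]=001011110 (head:  ^)

Answer: 0101111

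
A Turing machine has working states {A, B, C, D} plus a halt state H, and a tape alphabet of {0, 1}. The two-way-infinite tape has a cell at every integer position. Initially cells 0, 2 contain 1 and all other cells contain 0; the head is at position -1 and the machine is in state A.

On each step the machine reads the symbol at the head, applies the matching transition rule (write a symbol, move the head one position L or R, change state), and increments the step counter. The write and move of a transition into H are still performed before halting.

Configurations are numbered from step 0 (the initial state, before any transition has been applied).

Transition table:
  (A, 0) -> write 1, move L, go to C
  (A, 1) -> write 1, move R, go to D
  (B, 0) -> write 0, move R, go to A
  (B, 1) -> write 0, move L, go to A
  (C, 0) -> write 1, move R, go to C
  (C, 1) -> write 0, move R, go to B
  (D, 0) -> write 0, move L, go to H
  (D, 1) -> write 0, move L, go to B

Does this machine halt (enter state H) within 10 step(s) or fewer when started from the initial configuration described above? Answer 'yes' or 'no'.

Step 1: in state A at pos -1, read 0 -> (A,0)->write 1,move L,goto C. Now: state=C, head=-2, tape[-3..3]=0011010 (head:  ^)
Step 2: in state C at pos -2, read 0 -> (C,0)->write 1,move R,goto C. Now: state=C, head=-1, tape[-3..3]=0111010 (head:   ^)
Step 3: in state C at pos -1, read 1 -> (C,1)->write 0,move R,goto B. Now: state=B, head=0, tape[-3..3]=0101010 (head:    ^)
Step 4: in state B at pos 0, read 1 -> (B,1)->write 0,move L,goto A. Now: state=A, head=-1, tape[-3..3]=0100010 (head:   ^)
Step 5: in state A at pos -1, read 0 -> (A,0)->write 1,move L,goto C. Now: state=C, head=-2, tape[-3..3]=0110010 (head:  ^)
Step 6: in state C at pos -2, read 1 -> (C,1)->write 0,move R,goto B. Now: state=B, head=-1, tape[-3..3]=0010010 (head:   ^)
Step 7: in state B at pos -1, read 1 -> (B,1)->write 0,move L,goto A. Now: state=A, head=-2, tape[-3..3]=0000010 (head:  ^)
Step 8: in state A at pos -2, read 0 -> (A,0)->write 1,move L,goto C. Now: state=C, head=-3, tape[-4..3]=00100010 (head:  ^)
Step 9: in state C at pos -3, read 0 -> (C,0)->write 1,move R,goto C. Now: state=C, head=-2, tape[-4..3]=01100010 (head:   ^)
Step 10: in state C at pos -2, read 1 -> (C,1)->write 0,move R,goto B. Now: state=B, head=-1, tape[-4..3]=01000010 (head:    ^)
After 10 step(s): state = B (not H) -> not halted within 10 -> no

Answer: no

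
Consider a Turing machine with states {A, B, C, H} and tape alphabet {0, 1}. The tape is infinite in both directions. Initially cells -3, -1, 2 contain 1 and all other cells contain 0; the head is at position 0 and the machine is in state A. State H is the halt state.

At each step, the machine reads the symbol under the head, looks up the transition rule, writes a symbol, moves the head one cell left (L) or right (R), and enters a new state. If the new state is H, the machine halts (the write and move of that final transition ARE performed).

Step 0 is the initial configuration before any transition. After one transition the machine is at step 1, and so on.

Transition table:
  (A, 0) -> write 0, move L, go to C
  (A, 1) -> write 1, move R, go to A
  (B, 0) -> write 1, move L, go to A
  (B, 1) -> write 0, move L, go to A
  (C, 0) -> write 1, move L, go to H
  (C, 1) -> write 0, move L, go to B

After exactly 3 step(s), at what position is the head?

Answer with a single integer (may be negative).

Step 1: in state A at pos 0, read 0 -> (A,0)->write 0,move L,goto C. Now: state=C, head=-1, tape[-4..3]=01010010 (head:    ^)
Step 2: in state C at pos -1, read 1 -> (C,1)->write 0,move L,goto B. Now: state=B, head=-2, tape[-4..3]=01000010 (head:   ^)
Step 3: in state B at pos -2, read 0 -> (B,0)->write 1,move L,goto A. Now: state=A, head=-3, tape[-4..3]=01100010 (head:  ^)

Answer: -3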